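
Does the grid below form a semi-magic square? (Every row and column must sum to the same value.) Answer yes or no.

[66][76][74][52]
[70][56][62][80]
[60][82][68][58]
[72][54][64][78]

Yes

Row 1: 66 + 76 + 74 + 52 = 268.
Row 2: 70 + 56 + 62 + 80 = 268.
Row 3: 60 + 82 + 68 + 58 = 268.
Row 4: 72 + 54 + 64 + 78 = 268.
Column 1: 66 + 70 + 60 + 72 = 268.
Column 2: 76 + 56 + 82 + 54 = 268.
Column 3: 74 + 62 + 68 + 64 = 268.
Column 4: 52 + 80 + 58 + 78 = 268.
All lines sum to 268.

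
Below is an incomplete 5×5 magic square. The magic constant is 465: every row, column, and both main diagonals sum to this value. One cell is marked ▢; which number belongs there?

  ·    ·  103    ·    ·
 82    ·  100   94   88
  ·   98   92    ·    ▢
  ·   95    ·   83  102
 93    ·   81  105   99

Row 2 needs 465; the known cells sum to 364, so (2,2) = 101.
From row 5, 465 − (93 + 81 + 105 + 99) gives (5,2) = 87.
Using column 2: 101 + 98 + 95 + 87 + ? → (1,2) = 465 − 381 = 84.
Column 3 needs 465; the known cells sum to 376, so (4,3) = 89.
Main diagonal needs 465; the known cells sum to 375, so (1,1) = 90.
Anti-diagonal: 94 + 92 + 95 + 93 + ? = 465, so (1,5) = 91.
Row 1 must total 465; the given cells sum to 368, so (1,4) = 97.
Row 4 needs 465; the known cells sum to 369, so (4,1) = 96.
Column 1: 90 + 82 + 96 + 93 + ? = 465, so (3,1) = 104.
Column 4 must total 465; the given cells sum to 379, so (3,4) = 86.
From column 5, 465 − (91 + 88 + 102 + 99) gives (3,5) = 85.

85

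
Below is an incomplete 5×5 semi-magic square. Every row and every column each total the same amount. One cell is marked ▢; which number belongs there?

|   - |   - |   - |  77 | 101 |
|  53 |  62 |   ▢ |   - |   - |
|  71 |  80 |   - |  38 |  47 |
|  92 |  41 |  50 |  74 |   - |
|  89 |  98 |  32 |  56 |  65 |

Row 5 is complete and sums to 340; that is the magic constant.
Row 3 needs 340; the known cells sum to 236, so (3,3) = 104.
Row 4: 92 + 41 + 50 + 74 + ? = 340, so (4,5) = 83.
Column 1 must total 340; the given cells sum to 305, so (1,1) = 35.
Column 2: 62 + 80 + 41 + 98 + ? = 340, so (1,2) = 59.
From column 4, 340 − (77 + 38 + 74 + 56) gives (2,4) = 95.
Column 5: 101 + 47 + 83 + 65 + ? = 340, so (2,5) = 44.
Row 1 must total 340; the given cells sum to 272, so (1,3) = 68.
Row 2: 53 + 62 + 95 + 44 + ? = 340, so (2,3) = 86.

86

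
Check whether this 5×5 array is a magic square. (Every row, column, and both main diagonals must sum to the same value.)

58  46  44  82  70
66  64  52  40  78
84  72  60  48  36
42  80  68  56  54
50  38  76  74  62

Yes

Row 1: 58 + 46 + 44 + 82 + 70 = 300.
Row 2: 66 + 64 + 52 + 40 + 78 = 300.
Row 3: 84 + 72 + 60 + 48 + 36 = 300.
Row 4: 42 + 80 + 68 + 56 + 54 = 300.
Row 5: 50 + 38 + 76 + 74 + 62 = 300.
Column 1: 58 + 66 + 84 + 42 + 50 = 300.
Column 2: 46 + 64 + 72 + 80 + 38 = 300.
Column 3: 44 + 52 + 60 + 68 + 76 = 300.
Column 4: 82 + 40 + 48 + 56 + 74 = 300.
Column 5: 70 + 78 + 36 + 54 + 62 = 300.
Main diagonal: 58 + 64 + 60 + 56 + 62 = 300.
Anti-diagonal: 70 + 40 + 60 + 80 + 50 = 300.
All lines sum to 300.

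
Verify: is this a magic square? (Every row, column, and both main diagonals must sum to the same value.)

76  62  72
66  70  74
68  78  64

Row 1: 76 + 62 + 72 = 210.
Row 2: 66 + 70 + 74 = 210.
Row 3: 68 + 78 + 64 = 210.
Column 1: 76 + 66 + 68 = 210.
Column 2: 62 + 70 + 78 = 210.
Column 3: 72 + 74 + 64 = 210.
Main diagonal: 76 + 70 + 64 = 210.
Anti-diagonal: 72 + 70 + 68 = 210.
All lines sum to 210.

Yes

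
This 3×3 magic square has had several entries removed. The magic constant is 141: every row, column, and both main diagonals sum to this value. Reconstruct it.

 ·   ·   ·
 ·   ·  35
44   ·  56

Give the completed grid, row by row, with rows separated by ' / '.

The remaining cell in row 3 is (3,2) = 141 − 100 = 41.
Column 3 must total 141; the given cells sum to 91, so (1,3) = 50.
From anti-diagonal, 141 − (50 + 44) gives (2,2) = 47.
Row 2 needs 141; the known cells sum to 82, so (2,1) = 59.
From column 1, 141 − (59 + 44) gives (1,1) = 38.
Column 2 must total 141; the given cells sum to 88, so (1,2) = 53.

38 53 50 / 59 47 35 / 44 41 56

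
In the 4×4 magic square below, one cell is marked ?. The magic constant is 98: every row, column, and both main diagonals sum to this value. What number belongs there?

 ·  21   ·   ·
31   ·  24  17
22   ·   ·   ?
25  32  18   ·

Using row 2: 31 + 24 + 17 + ? → (2,2) = 98 − 72 = 26.
Row 4: 25 + 32 + 18 + ? = 98, so (4,4) = 23.
Using column 1: 31 + 22 + 25 + ? → (1,1) = 98 − 78 = 20.
From column 2, 98 − (21 + 26 + 32) gives (3,2) = 19.
Main diagonal must total 98; the given cells sum to 69, so (3,3) = 29.
Anti-diagonal: 24 + 19 + 25 + ? = 98, so (1,4) = 30.
Row 1 needs 98; the known cells sum to 71, so (1,3) = 27.
Row 3 needs 98; the known cells sum to 70, so (3,4) = 28.

28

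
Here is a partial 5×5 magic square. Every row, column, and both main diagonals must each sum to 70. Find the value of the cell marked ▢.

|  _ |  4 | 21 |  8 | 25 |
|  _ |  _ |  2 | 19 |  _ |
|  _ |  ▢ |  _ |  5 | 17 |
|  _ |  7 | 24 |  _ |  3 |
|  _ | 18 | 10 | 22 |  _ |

26

From row 1, 70 − (4 + 21 + 8 + 25) gives (1,1) = 12.
Column 3: 21 + 2 + 24 + 10 + ? = 70, so (3,3) = 13.
Column 4 must total 70; the given cells sum to 54, so (4,4) = 16.
Anti-diagonal: 25 + 19 + 13 + 7 + ? = 70, so (5,1) = 6.
Row 4 needs 70; the known cells sum to 50, so (4,1) = 20.
Row 5: 6 + 18 + 10 + 22 + ? = 70, so (5,5) = 14.
Column 5: 25 + 17 + 3 + 14 + ? = 70, so (2,5) = 11.
Using main diagonal: 12 + 13 + 16 + 14 + ? → (2,2) = 70 − 55 = 15.
Using row 2: 15 + 2 + 19 + 11 + ? → (2,1) = 70 − 47 = 23.
The remaining cell in column 1 is (3,1) = 70 − 61 = 9.
Using column 2: 4 + 15 + 7 + 18 + ? → (3,2) = 70 − 44 = 26.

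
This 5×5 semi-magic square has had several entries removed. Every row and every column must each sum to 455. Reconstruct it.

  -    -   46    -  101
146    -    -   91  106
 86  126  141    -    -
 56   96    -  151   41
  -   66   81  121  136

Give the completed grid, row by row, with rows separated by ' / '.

116 131 46 61 101 / 146 36 76 91 106 / 86 126 141 31 71 / 56 96 111 151 41 / 51 66 81 121 136

Row 4 needs 455; the known cells sum to 344, so (4,3) = 111.
The remaining cell in row 5 is (5,1) = 455 − 404 = 51.
Using column 1: 146 + 86 + 56 + 51 + ? → (1,1) = 455 − 339 = 116.
From column 3, 455 − (46 + 141 + 111 + 81) gives (2,3) = 76.
Column 5 must total 455; the given cells sum to 384, so (3,5) = 71.
Row 2 must total 455; the given cells sum to 419, so (2,2) = 36.
The remaining cell in row 3 is (3,4) = 455 − 424 = 31.
Column 2 must total 455; the given cells sum to 324, so (1,2) = 131.
Column 4 needs 455; the known cells sum to 394, so (1,4) = 61.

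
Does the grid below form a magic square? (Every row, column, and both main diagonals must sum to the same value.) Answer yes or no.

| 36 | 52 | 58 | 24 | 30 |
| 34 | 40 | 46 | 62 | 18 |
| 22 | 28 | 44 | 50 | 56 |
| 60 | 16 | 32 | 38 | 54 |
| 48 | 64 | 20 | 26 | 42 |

Yes

Row 1: 36 + 52 + 58 + 24 + 30 = 200.
Row 2: 34 + 40 + 46 + 62 + 18 = 200.
Row 3: 22 + 28 + 44 + 50 + 56 = 200.
Row 4: 60 + 16 + 32 + 38 + 54 = 200.
Row 5: 48 + 64 + 20 + 26 + 42 = 200.
Column 1: 36 + 34 + 22 + 60 + 48 = 200.
Column 2: 52 + 40 + 28 + 16 + 64 = 200.
Column 3: 58 + 46 + 44 + 32 + 20 = 200.
Column 4: 24 + 62 + 50 + 38 + 26 = 200.
Column 5: 30 + 18 + 56 + 54 + 42 = 200.
Main diagonal: 36 + 40 + 44 + 38 + 42 = 200.
Anti-diagonal: 30 + 62 + 44 + 16 + 48 = 200.
All lines sum to 200.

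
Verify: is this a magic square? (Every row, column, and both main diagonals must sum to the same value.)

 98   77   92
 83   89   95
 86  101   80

Yes

Row 1: 98 + 77 + 92 = 267.
Row 2: 83 + 89 + 95 = 267.
Row 3: 86 + 101 + 80 = 267.
Column 1: 98 + 83 + 86 = 267.
Column 2: 77 + 89 + 101 = 267.
Column 3: 92 + 95 + 80 = 267.
Main diagonal: 98 + 89 + 80 = 267.
Anti-diagonal: 92 + 89 + 86 = 267.
All lines sum to 267.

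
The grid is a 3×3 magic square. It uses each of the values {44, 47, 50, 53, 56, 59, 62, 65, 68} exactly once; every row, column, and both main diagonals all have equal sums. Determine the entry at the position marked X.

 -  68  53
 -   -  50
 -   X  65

44

The 9 entries sum to 504, so each line sums to 504/3 = 168.
Row 1 needs 168; the known cells sum to 121, so (1,1) = 47.
Main diagonal: 47 + 65 + ? = 168, so (2,2) = 56.
Anti-diagonal must total 168; the given cells sum to 109, so (3,1) = 59.
The remaining cell in row 2 is (2,1) = 168 − 106 = 62.
The remaining cell in row 3 is (3,2) = 168 − 124 = 44.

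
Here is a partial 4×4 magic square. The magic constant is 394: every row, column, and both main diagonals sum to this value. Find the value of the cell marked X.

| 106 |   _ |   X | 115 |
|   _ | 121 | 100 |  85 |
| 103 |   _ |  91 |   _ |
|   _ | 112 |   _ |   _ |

94

Row 2: 121 + 100 + 85 + ? = 394, so (2,1) = 88.
Column 1 must total 394; the given cells sum to 297, so (4,1) = 97.
Main diagonal must total 394; the given cells sum to 318, so (4,4) = 76.
Anti-diagonal must total 394; the given cells sum to 312, so (3,2) = 82.
Row 3 must total 394; the given cells sum to 276, so (3,4) = 118.
Row 4 needs 394; the known cells sum to 285, so (4,3) = 109.
Column 2: 121 + 82 + 112 + ? = 394, so (1,2) = 79.
The remaining cell in column 3 is (1,3) = 394 − 300 = 94.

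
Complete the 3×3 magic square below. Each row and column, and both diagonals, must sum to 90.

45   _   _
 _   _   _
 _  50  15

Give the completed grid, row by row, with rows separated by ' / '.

45 10 35 / 20 30 40 / 25 50 15

The remaining cell in row 3 is (3,1) = 90 − 65 = 25.
From column 1, 90 − (45 + 25) gives (2,1) = 20.
Main diagonal needs 90; the known cells sum to 60, so (2,2) = 30.
Anti-diagonal must total 90; the given cells sum to 55, so (1,3) = 35.
Row 1: 45 + 35 + ? = 90, so (1,2) = 10.
The remaining cell in row 2 is (2,3) = 90 − 50 = 40.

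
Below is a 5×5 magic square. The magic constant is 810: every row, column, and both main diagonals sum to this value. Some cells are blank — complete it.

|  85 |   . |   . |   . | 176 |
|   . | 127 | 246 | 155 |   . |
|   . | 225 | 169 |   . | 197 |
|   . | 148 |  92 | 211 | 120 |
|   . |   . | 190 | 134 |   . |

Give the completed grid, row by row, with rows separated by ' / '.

From row 4, 810 − (148 + 92 + 211 + 120) gives (4,1) = 239.
Column 3 needs 810; the known cells sum to 697, so (1,3) = 113.
Using main diagonal: 85 + 127 + 169 + 211 + ? → (5,5) = 810 − 592 = 218.
From anti-diagonal, 810 − (176 + 155 + 169 + 148) gives (5,1) = 162.
The remaining cell in row 5 is (5,2) = 810 − 704 = 106.
Column 2 needs 810; the known cells sum to 606, so (1,2) = 204.
Column 5: 176 + 197 + 120 + 218 + ? = 810, so (2,5) = 99.
Using row 1: 85 + 204 + 113 + 176 + ? → (1,4) = 810 − 578 = 232.
Row 2 must total 810; the given cells sum to 627, so (2,1) = 183.
Column 1 needs 810; the known cells sum to 669, so (3,1) = 141.
Column 4: 232 + 155 + 211 + 134 + ? = 810, so (3,4) = 78.

85 204 113 232 176 / 183 127 246 155 99 / 141 225 169 78 197 / 239 148 92 211 120 / 162 106 190 134 218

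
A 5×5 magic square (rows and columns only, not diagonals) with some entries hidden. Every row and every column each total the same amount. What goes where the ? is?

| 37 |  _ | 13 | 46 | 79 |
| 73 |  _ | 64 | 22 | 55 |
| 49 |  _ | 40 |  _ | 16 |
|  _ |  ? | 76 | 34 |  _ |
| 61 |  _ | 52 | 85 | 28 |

Column 3 is complete and sums to 245; that is the magic constant.
From row 1, 245 − (37 + 13 + 46 + 79) gives (1,2) = 70.
Row 2 must total 245; the given cells sum to 214, so (2,2) = 31.
From row 5, 245 − (61 + 52 + 85 + 28) gives (5,2) = 19.
The remaining cell in column 1 is (4,1) = 245 − 220 = 25.
Column 4 must total 245; the given cells sum to 187, so (3,4) = 58.
Using column 5: 79 + 55 + 16 + 28 + ? → (4,5) = 245 − 178 = 67.
Row 3 must total 245; the given cells sum to 163, so (3,2) = 82.
The remaining cell in row 4 is (4,2) = 245 − 202 = 43.

43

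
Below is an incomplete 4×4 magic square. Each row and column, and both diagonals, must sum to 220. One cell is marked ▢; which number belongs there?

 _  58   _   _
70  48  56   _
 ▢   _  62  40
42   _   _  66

Row 2 needs 220; the known cells sum to 174, so (2,4) = 46.
Using column 4: 46 + 40 + 66 + ? → (1,4) = 220 − 152 = 68.
Using main diagonal: 48 + 62 + 66 + ? → (1,1) = 220 − 176 = 44.
Anti-diagonal: 68 + 56 + 42 + ? = 220, so (3,2) = 54.
Row 1 must total 220; the given cells sum to 170, so (1,3) = 50.
Row 3 needs 220; the known cells sum to 156, so (3,1) = 64.

64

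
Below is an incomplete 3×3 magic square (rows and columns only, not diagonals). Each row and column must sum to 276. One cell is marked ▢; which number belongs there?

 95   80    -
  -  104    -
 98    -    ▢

86

Row 1: 95 + 80 + ? = 276, so (1,3) = 101.
The remaining cell in column 1 is (2,1) = 276 − 193 = 83.
Column 2: 80 + 104 + ? = 276, so (3,2) = 92.
The remaining cell in row 2 is (2,3) = 276 − 187 = 89.
Row 3: 98 + 92 + ? = 276, so (3,3) = 86.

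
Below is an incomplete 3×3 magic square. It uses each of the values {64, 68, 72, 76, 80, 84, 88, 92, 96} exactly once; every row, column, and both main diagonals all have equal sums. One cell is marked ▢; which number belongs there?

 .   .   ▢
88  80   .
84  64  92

The 9 entries sum to 720, so each line sums to 720/3 = 240.
Using row 2: 88 + 80 + ? → (2,3) = 240 − 168 = 72.
Column 1 must total 240; the given cells sum to 172, so (1,1) = 68.
Column 2: 80 + 64 + ? = 240, so (1,2) = 96.
Column 3 must total 240; the given cells sum to 164, so (1,3) = 76.

76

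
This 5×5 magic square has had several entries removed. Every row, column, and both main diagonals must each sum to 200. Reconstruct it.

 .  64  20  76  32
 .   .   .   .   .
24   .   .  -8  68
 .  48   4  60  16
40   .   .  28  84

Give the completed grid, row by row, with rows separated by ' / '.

8 64 20 76 32 / 56 12 88 44 0 / 24 80 36 -8 68 / 72 48 4 60 16 / 40 -4 52 28 84

Using row 1: 64 + 20 + 76 + 32 + ? → (1,1) = 200 − 192 = 8.
Row 4 needs 200; the known cells sum to 128, so (4,1) = 72.
Column 1 must total 200; the given cells sum to 144, so (2,1) = 56.
Column 4 must total 200; the given cells sum to 156, so (2,4) = 44.
Column 5 needs 200; the known cells sum to 200, so (2,5) = 0.
From anti-diagonal, 200 − (32 + 44 + 48 + 40) gives (3,3) = 36.
Row 3: 24 + 36 + (-8) + 68 + ? = 200, so (3,2) = 80.
Main diagonal must total 200; the given cells sum to 188, so (2,2) = 12.
Using row 2: 56 + 12 + 44 + 0 + ? → (2,3) = 200 − 112 = 88.
Using column 2: 64 + 12 + 80 + 48 + ? → (5,2) = 200 − 204 = -4.
Column 3 must total 200; the given cells sum to 148, so (5,3) = 52.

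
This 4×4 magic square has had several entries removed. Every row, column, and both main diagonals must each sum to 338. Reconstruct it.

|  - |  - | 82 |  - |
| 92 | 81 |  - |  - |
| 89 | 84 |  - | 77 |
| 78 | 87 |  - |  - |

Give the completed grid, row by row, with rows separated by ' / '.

79 86 82 91 / 92 81 85 80 / 89 84 88 77 / 78 87 83 90

Row 3 must total 338; the given cells sum to 250, so (3,3) = 88.
Column 1: 92 + 89 + 78 + ? = 338, so (1,1) = 79.
The remaining cell in column 2 is (1,2) = 338 − 252 = 86.
Main diagonal: 79 + 81 + 88 + ? = 338, so (4,4) = 90.
Using row 1: 79 + 86 + 82 + ? → (1,4) = 338 − 247 = 91.
From row 4, 338 − (78 + 87 + 90) gives (4,3) = 83.
Using column 3: 82 + 88 + 83 + ? → (2,3) = 338 − 253 = 85.
Column 4: 91 + 77 + 90 + ? = 338, so (2,4) = 80.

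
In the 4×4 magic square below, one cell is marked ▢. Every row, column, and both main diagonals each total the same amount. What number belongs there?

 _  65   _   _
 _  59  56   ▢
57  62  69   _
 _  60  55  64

63

Column 2 is complete and sums to 246; that is the magic constant.
Row 3 needs 246; the known cells sum to 188, so (3,4) = 58.
The remaining cell in row 4 is (4,1) = 246 − 179 = 67.
Column 3 must total 246; the given cells sum to 180, so (1,3) = 66.
The remaining cell in main diagonal is (1,1) = 246 − 192 = 54.
The remaining cell in anti-diagonal is (1,4) = 246 − 185 = 61.
Column 1 needs 246; the known cells sum to 178, so (2,1) = 68.
The remaining cell in column 4 is (2,4) = 246 − 183 = 63.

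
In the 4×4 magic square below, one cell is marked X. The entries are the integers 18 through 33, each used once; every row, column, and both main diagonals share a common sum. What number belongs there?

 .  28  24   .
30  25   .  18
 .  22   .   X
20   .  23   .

The entries are 18 through 33, which sum to 408, so each line sums to 408/4 = 102.
Row 2 must total 102; the given cells sum to 73, so (2,3) = 29.
Column 2 must total 102; the given cells sum to 75, so (4,2) = 27.
Column 3 needs 102; the known cells sum to 76, so (3,3) = 26.
From anti-diagonal, 102 − (29 + 22 + 20) gives (1,4) = 31.
Row 1 must total 102; the given cells sum to 83, so (1,1) = 19.
Row 4 must total 102; the given cells sum to 70, so (4,4) = 32.
The remaining cell in column 1 is (3,1) = 102 − 69 = 33.
Column 4 needs 102; the known cells sum to 81, so (3,4) = 21.

21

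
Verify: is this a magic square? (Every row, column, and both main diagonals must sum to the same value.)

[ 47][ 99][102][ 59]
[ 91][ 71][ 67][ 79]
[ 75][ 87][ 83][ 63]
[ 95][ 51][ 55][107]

Row 1: 47 + 99 + 102 + 59 = 307.
Row 2: 91 + 71 + 67 + 79 = 308.
Row 3: 75 + 87 + 83 + 63 = 308.
Row 4: 95 + 51 + 55 + 107 = 308.
Column 1: 47 + 91 + 75 + 95 = 308.
Column 2: 99 + 71 + 87 + 51 = 308.
Column 3: 102 + 67 + 83 + 55 = 307.
Column 4: 59 + 79 + 63 + 107 = 308.
Main diagonal: 47 + 71 + 83 + 107 = 308.
Anti-diagonal: 59 + 67 + 87 + 95 = 308.

No — row 1 sums to 307 but column 4 sums to 308.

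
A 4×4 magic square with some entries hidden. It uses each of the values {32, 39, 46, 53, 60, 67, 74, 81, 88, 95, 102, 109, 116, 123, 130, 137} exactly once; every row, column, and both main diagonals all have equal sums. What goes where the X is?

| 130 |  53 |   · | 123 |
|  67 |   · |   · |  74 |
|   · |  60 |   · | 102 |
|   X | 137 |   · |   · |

46

The 16 entries sum to 1352, so each line sums to 1352/4 = 338.
Using row 1: 130 + 53 + 123 + ? → (1,3) = 338 − 306 = 32.
Using column 2: 53 + 60 + 137 + ? → (2,2) = 338 − 250 = 88.
Using column 4: 123 + 74 + 102 + ? → (4,4) = 338 − 299 = 39.
Main diagonal needs 338; the known cells sum to 257, so (3,3) = 81.
Row 2 must total 338; the given cells sum to 229, so (2,3) = 109.
The remaining cell in row 3 is (3,1) = 338 − 243 = 95.
Column 1 needs 338; the known cells sum to 292, so (4,1) = 46.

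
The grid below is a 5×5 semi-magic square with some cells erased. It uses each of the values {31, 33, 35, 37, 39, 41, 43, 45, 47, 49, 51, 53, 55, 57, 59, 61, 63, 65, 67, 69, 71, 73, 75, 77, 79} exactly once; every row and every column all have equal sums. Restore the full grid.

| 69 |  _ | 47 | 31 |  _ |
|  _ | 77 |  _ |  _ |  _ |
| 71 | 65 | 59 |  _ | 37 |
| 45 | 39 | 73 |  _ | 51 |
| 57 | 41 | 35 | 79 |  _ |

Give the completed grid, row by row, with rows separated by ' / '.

69 53 47 31 75 / 33 77 61 55 49 / 71 65 59 43 37 / 45 39 73 67 51 / 57 41 35 79 63

The 25 entries sum to 1375, so each line sums to 1375/5 = 275.
Using row 3: 71 + 65 + 59 + 37 + ? → (3,4) = 275 − 232 = 43.
Row 4: 45 + 39 + 73 + 51 + ? = 275, so (4,4) = 67.
The remaining cell in row 5 is (5,5) = 275 − 212 = 63.
The remaining cell in column 1 is (2,1) = 275 − 242 = 33.
Using column 2: 77 + 65 + 39 + 41 + ? → (1,2) = 275 − 222 = 53.
Column 3 needs 275; the known cells sum to 214, so (2,3) = 61.
Column 4 needs 275; the known cells sum to 220, so (2,4) = 55.
Row 1 must total 275; the given cells sum to 200, so (1,5) = 75.
Row 2: 33 + 77 + 61 + 55 + ? = 275, so (2,5) = 49.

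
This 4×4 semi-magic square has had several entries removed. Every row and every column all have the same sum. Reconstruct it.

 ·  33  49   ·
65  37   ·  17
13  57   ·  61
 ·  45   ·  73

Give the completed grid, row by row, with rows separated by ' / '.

69 33 49 21 / 65 37 53 17 / 13 57 41 61 / 25 45 29 73

Column 2 is already complete: 33 + 37 + 57 + 45 = 172, so that is the magic constant.
Row 2 must total 172; the given cells sum to 119, so (2,3) = 53.
Row 3 must total 172; the given cells sum to 131, so (3,3) = 41.
Column 3: 49 + 53 + 41 + ? = 172, so (4,3) = 29.
From column 4, 172 − (17 + 61 + 73) gives (1,4) = 21.
Row 1 needs 172; the known cells sum to 103, so (1,1) = 69.
From row 4, 172 − (45 + 29 + 73) gives (4,1) = 25.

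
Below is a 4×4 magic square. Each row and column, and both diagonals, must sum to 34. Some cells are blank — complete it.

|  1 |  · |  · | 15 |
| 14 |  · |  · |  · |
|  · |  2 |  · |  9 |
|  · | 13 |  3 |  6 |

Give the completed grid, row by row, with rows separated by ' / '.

Row 4: 13 + 3 + 6 + ? = 34, so (4,1) = 12.
Column 1 must total 34; the given cells sum to 27, so (3,1) = 7.
Column 4: 15 + 9 + 6 + ? = 34, so (2,4) = 4.
Anti-diagonal must total 34; the given cells sum to 29, so (2,3) = 5.
Row 2 needs 34; the known cells sum to 23, so (2,2) = 11.
Row 3: 7 + 2 + 9 + ? = 34, so (3,3) = 16.
Column 2 needs 34; the known cells sum to 26, so (1,2) = 8.
The remaining cell in column 3 is (1,3) = 34 − 24 = 10.

1 8 10 15 / 14 11 5 4 / 7 2 16 9 / 12 13 3 6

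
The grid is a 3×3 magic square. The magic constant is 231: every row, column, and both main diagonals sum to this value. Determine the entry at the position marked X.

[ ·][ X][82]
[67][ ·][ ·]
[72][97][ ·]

Using row 3: 72 + 97 + ? → (3,3) = 231 − 169 = 62.
From column 1, 231 − (67 + 72) gives (1,1) = 92.
The remaining cell in column 3 is (2,3) = 231 − 144 = 87.
Main diagonal must total 231; the given cells sum to 154, so (2,2) = 77.
The remaining cell in row 1 is (1,2) = 231 − 174 = 57.

57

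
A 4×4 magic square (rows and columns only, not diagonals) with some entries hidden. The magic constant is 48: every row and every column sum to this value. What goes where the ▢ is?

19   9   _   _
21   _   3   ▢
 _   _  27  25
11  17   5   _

1

From row 4, 48 − (11 + 17 + 5) gives (4,4) = 15.
From column 1, 48 − (19 + 21 + 11) gives (3,1) = -3.
Column 3 needs 48; the known cells sum to 35, so (1,3) = 13.
Using row 1: 19 + 9 + 13 + ? → (1,4) = 48 − 41 = 7.
Using row 3: -3 + 27 + 25 + ? → (3,2) = 48 − 49 = -1.
Column 2 needs 48; the known cells sum to 25, so (2,2) = 23.
Column 4 needs 48; the known cells sum to 47, so (2,4) = 1.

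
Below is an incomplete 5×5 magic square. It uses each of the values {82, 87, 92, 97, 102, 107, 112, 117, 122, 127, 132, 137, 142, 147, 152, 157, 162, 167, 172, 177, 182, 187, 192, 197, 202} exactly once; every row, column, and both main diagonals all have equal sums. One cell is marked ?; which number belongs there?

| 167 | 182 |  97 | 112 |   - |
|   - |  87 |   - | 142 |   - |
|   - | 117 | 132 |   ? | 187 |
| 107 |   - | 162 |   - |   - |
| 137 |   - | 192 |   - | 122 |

The 25 entries sum to 3550, so each line sums to 3550/5 = 710.
From row 1, 710 − (167 + 182 + 97 + 112) gives (1,5) = 152.
From column 3, 710 − (97 + 132 + 162 + 192) gives (2,3) = 127.
Main diagonal needs 710; the known cells sum to 508, so (4,4) = 202.
Anti-diagonal: 152 + 142 + 132 + 137 + ? = 710, so (4,2) = 147.
The remaining cell in row 4 is (4,5) = 710 − 618 = 92.
Column 2: 182 + 87 + 117 + 147 + ? = 710, so (5,2) = 177.
Using column 5: 152 + 187 + 92 + 122 + ? → (2,5) = 710 − 553 = 157.
The remaining cell in row 2 is (2,1) = 710 − 513 = 197.
Row 5 needs 710; the known cells sum to 628, so (5,4) = 82.
Column 1: 167 + 197 + 107 + 137 + ? = 710, so (3,1) = 102.
Column 4 must total 710; the given cells sum to 538, so (3,4) = 172.

172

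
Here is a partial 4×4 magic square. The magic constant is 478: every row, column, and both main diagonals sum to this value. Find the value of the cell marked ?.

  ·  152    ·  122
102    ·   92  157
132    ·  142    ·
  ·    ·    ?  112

137

Row 2 must total 478; the given cells sum to 351, so (2,2) = 127.
The remaining cell in column 4 is (3,4) = 478 − 391 = 87.
Main diagonal needs 478; the known cells sum to 381, so (1,1) = 97.
Row 1 needs 478; the known cells sum to 371, so (1,3) = 107.
From row 3, 478 − (132 + 142 + 87) gives (3,2) = 117.
Column 1 must total 478; the given cells sum to 331, so (4,1) = 147.
Column 2 must total 478; the given cells sum to 396, so (4,2) = 82.
The remaining cell in column 3 is (4,3) = 478 − 341 = 137.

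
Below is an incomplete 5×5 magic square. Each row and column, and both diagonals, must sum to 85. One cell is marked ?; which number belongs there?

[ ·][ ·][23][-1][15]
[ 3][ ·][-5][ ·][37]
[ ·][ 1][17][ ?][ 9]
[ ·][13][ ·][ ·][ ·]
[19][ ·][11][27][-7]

33

Using row 5: 19 + 11 + 27 + (-7) + ? → (5,2) = 85 − 50 = 35.
Column 3: 23 + (-5) + 17 + 11 + ? = 85, so (4,3) = 39.
The remaining cell in column 5 is (4,5) = 85 − 54 = 31.
The remaining cell in anti-diagonal is (2,4) = 85 − 64 = 21.
The remaining cell in row 2 is (2,2) = 85 − 56 = 29.
Column 2 must total 85; the given cells sum to 78, so (1,2) = 7.
Row 1: 7 + 23 + (-1) + 15 + ? = 85, so (1,1) = 41.
The remaining cell in main diagonal is (4,4) = 85 − 80 = 5.
Row 4 must total 85; the given cells sum to 88, so (4,1) = -3.
Column 1 must total 85; the given cells sum to 60, so (3,1) = 25.
Column 4 needs 85; the known cells sum to 52, so (3,4) = 33.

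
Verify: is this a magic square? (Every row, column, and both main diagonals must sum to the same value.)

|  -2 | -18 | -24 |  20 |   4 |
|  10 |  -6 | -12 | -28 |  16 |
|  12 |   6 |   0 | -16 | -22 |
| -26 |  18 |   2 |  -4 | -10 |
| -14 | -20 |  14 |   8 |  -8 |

Yes

Row 1: -2 + (-18) + (-24) + 20 + 4 = -20.
Row 2: 10 + (-6) + (-12) + (-28) + 16 = -20.
Row 3: 12 + 6 + 0 + (-16) + (-22) = -20.
Row 4: -26 + 18 + 2 + (-4) + (-10) = -20.
Row 5: -14 + (-20) + 14 + 8 + (-8) = -20.
Column 1: -2 + 10 + 12 + (-26) + (-14) = -20.
Column 2: -18 + (-6) + 6 + 18 + (-20) = -20.
Column 3: -24 + (-12) + 0 + 2 + 14 = -20.
Column 4: 20 + (-28) + (-16) + (-4) + 8 = -20.
Column 5: 4 + 16 + (-22) + (-10) + (-8) = -20.
Main diagonal: -2 + (-6) + 0 + (-4) + (-8) = -20.
Anti-diagonal: 4 + (-28) + 0 + 18 + (-14) = -20.
All lines sum to -20.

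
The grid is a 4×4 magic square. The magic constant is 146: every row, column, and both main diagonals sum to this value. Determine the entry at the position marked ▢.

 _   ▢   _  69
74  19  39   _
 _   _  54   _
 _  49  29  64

44

Row 2 needs 146; the known cells sum to 132, so (2,4) = 14.
Using row 4: 49 + 29 + 64 + ? → (4,1) = 146 − 142 = 4.
From column 3, 146 − (39 + 54 + 29) gives (1,3) = 24.
Column 4 needs 146; the known cells sum to 147, so (3,4) = -1.
Main diagonal needs 146; the known cells sum to 137, so (1,1) = 9.
Anti-diagonal must total 146; the given cells sum to 112, so (3,2) = 34.
Using row 1: 9 + 24 + 69 + ? → (1,2) = 146 − 102 = 44.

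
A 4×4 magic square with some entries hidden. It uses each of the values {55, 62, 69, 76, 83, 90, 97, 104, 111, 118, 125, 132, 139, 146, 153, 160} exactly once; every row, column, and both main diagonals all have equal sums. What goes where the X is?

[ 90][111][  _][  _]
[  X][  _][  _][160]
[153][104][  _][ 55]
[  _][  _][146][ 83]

62

The 16 entries sum to 1720, so each line sums to 1720/4 = 430.
Row 3 needs 430; the known cells sum to 312, so (3,3) = 118.
Column 4 needs 430; the known cells sum to 298, so (1,4) = 132.
Using main diagonal: 90 + 118 + 83 + ? → (2,2) = 430 − 291 = 139.
Row 1 must total 430; the given cells sum to 333, so (1,3) = 97.
Column 2: 111 + 139 + 104 + ? = 430, so (4,2) = 76.
Column 3 needs 430; the known cells sum to 361, so (2,3) = 69.
From anti-diagonal, 430 − (132 + 69 + 104) gives (4,1) = 125.
Using row 2: 139 + 69 + 160 + ? → (2,1) = 430 − 368 = 62.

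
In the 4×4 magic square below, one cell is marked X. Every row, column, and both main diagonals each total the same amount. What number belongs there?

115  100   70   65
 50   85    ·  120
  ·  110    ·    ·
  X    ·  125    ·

Row 1 is complete and sums to 350; that is the magic constant.
The remaining cell in row 2 is (2,3) = 350 − 255 = 95.
Column 2: 100 + 85 + 110 + ? = 350, so (4,2) = 55.
Column 3: 70 + 95 + 125 + ? = 350, so (3,3) = 60.
From main diagonal, 350 − (115 + 85 + 60) gives (4,4) = 90.
Anti-diagonal needs 350; the known cells sum to 270, so (4,1) = 80.

80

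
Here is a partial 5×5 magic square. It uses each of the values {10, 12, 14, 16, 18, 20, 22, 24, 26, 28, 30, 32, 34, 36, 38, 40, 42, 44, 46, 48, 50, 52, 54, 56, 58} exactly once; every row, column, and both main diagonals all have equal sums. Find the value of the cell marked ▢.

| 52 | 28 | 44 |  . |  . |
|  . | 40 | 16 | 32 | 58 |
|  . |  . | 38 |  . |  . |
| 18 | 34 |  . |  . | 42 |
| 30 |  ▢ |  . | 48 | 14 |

56

The 25 entries sum to 850, so each line sums to 850/5 = 170.
From row 2, 170 − (40 + 16 + 32 + 58) gives (2,1) = 24.
Using column 1: 52 + 24 + 18 + 30 + ? → (3,1) = 170 − 124 = 46.
Main diagonal: 52 + 40 + 38 + 14 + ? = 170, so (4,4) = 26.
Anti-diagonal must total 170; the given cells sum to 134, so (1,5) = 36.
The remaining cell in row 1 is (1,4) = 170 − 160 = 10.
Using row 4: 18 + 34 + 26 + 42 + ? → (4,3) = 170 − 120 = 50.
The remaining cell in column 3 is (5,3) = 170 − 148 = 22.
Column 4 needs 170; the known cells sum to 116, so (3,4) = 54.
Column 5: 36 + 58 + 42 + 14 + ? = 170, so (3,5) = 20.
Row 3 needs 170; the known cells sum to 158, so (3,2) = 12.
Row 5 needs 170; the known cells sum to 114, so (5,2) = 56.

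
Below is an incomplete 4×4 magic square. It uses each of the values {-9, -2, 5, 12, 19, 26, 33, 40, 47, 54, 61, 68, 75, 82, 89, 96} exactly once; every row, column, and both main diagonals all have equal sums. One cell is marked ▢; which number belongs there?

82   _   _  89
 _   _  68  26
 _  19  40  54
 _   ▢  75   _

The 16 entries sum to 696, so each line sums to 696/4 = 174.
From row 3, 174 − (19 + 40 + 54) gives (3,1) = 61.
Using column 3: 68 + 40 + 75 + ? → (1,3) = 174 − 183 = -9.
The remaining cell in column 4 is (4,4) = 174 − 169 = 5.
Using main diagonal: 82 + 40 + 5 + ? → (2,2) = 174 − 127 = 47.
The remaining cell in anti-diagonal is (4,1) = 174 − 176 = -2.
Row 1 must total 174; the given cells sum to 162, so (1,2) = 12.
Row 2 must total 174; the given cells sum to 141, so (2,1) = 33.
The remaining cell in row 4 is (4,2) = 174 − 78 = 96.

96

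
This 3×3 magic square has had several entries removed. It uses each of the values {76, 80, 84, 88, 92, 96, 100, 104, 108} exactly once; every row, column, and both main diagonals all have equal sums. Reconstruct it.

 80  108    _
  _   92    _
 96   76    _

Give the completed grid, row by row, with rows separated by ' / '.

80 108 88 / 100 92 84 / 96 76 104

The 9 entries sum to 828, so each line sums to 828/3 = 276.
The remaining cell in row 1 is (1,3) = 276 − 188 = 88.
Row 3 needs 276; the known cells sum to 172, so (3,3) = 104.
From column 1, 276 − (80 + 96) gives (2,1) = 100.
The remaining cell in column 3 is (2,3) = 276 − 192 = 84.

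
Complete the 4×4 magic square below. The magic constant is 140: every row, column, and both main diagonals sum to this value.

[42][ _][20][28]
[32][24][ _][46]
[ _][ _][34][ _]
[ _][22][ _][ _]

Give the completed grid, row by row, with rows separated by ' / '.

42 50 20 28 / 32 24 38 46 / 36 44 34 26 / 30 22 48 40

Row 1 needs 140; the known cells sum to 90, so (1,2) = 50.
Row 2: 32 + 24 + 46 + ? = 140, so (2,3) = 38.
Column 2 needs 140; the known cells sum to 96, so (3,2) = 44.
The remaining cell in column 3 is (4,3) = 140 − 92 = 48.
Main diagonal needs 140; the known cells sum to 100, so (4,4) = 40.
From anti-diagonal, 140 − (28 + 38 + 44) gives (4,1) = 30.
From column 1, 140 − (42 + 32 + 30) gives (3,1) = 36.
Column 4 needs 140; the known cells sum to 114, so (3,4) = 26.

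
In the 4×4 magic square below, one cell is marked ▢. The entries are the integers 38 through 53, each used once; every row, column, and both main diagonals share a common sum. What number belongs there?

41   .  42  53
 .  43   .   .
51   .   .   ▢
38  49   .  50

The entries are 38 through 53, which sum to 728, so each line sums to 728/4 = 182.
Row 1 must total 182; the given cells sum to 136, so (1,2) = 46.
Row 4 must total 182; the given cells sum to 137, so (4,3) = 45.
Column 1 must total 182; the given cells sum to 130, so (2,1) = 52.
Column 2: 46 + 43 + 49 + ? = 182, so (3,2) = 44.
From main diagonal, 182 − (41 + 43 + 50) gives (3,3) = 48.
Anti-diagonal must total 182; the given cells sum to 135, so (2,3) = 47.
The remaining cell in row 2 is (2,4) = 182 − 142 = 40.
The remaining cell in row 3 is (3,4) = 182 − 143 = 39.

39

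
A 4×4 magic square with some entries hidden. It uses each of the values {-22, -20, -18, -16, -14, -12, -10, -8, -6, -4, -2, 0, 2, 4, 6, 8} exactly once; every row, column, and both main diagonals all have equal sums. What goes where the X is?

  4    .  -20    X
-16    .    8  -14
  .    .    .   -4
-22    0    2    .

The 16 entries sum to -112, so each line sums to -112/4 = -28.
Row 2: -16 + 8 + (-14) + ? = -28, so (2,2) = -6.
Using row 4: -22 + 0 + 2 + ? → (4,4) = -28 − (-20) = -8.
From column 1, -28 − (4 + (-16) + (-22)) gives (3,1) = 6.
Column 3 must total -28; the given cells sum to -10, so (3,3) = -18.
Using column 4: -14 + (-4) + (-8) + ? → (1,4) = -28 − (-26) = -2.

-2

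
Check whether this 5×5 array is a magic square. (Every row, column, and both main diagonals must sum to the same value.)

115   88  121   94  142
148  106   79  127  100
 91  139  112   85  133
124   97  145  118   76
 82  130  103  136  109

Row 1: 115 + 88 + 121 + 94 + 142 = 560.
Row 2: 148 + 106 + 79 + 127 + 100 = 560.
Row 3: 91 + 139 + 112 + 85 + 133 = 560.
Row 4: 124 + 97 + 145 + 118 + 76 = 560.
Row 5: 82 + 130 + 103 + 136 + 109 = 560.
Column 1: 115 + 148 + 91 + 124 + 82 = 560.
Column 2: 88 + 106 + 139 + 97 + 130 = 560.
Column 3: 121 + 79 + 112 + 145 + 103 = 560.
Column 4: 94 + 127 + 85 + 118 + 136 = 560.
Column 5: 142 + 100 + 133 + 76 + 109 = 560.
Main diagonal: 115 + 106 + 112 + 118 + 109 = 560.
Anti-diagonal: 142 + 127 + 112 + 97 + 82 = 560.
All lines sum to 560.

Yes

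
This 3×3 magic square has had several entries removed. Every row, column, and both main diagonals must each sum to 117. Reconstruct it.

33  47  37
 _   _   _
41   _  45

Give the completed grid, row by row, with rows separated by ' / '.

33 47 37 / 43 39 35 / 41 31 45

From row 3, 117 − (41 + 45) gives (3,2) = 31.
Column 1: 33 + 41 + ? = 117, so (2,1) = 43.
Using column 2: 47 + 31 + ? → (2,2) = 117 − 78 = 39.
Column 3 needs 117; the known cells sum to 82, so (2,3) = 35.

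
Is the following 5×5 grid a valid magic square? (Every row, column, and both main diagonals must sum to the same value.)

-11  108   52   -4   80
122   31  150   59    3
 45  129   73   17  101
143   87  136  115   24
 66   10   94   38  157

Row 1: -11 + 108 + 52 + (-4) + 80 = 225.
Row 2: 122 + 31 + 150 + 59 + 3 = 365.
Row 3: 45 + 129 + 73 + 17 + 101 = 365.
Row 4: 143 + 87 + 136 + 115 + 24 = 505.
Row 5: 66 + 10 + 94 + 38 + 157 = 365.
Column 1: -11 + 122 + 45 + 143 + 66 = 365.
Column 2: 108 + 31 + 129 + 87 + 10 = 365.
Column 3: 52 + 150 + 73 + 136 + 94 = 505.
Column 4: -4 + 59 + 17 + 115 + 38 = 225.
Column 5: 80 + 3 + 101 + 24 + 157 = 365.
Main diagonal: -11 + 31 + 73 + 115 + 157 = 365.
Anti-diagonal: 80 + 59 + 73 + 87 + 66 = 365.

No — row 1 sums to 225 but column 5 sums to 365.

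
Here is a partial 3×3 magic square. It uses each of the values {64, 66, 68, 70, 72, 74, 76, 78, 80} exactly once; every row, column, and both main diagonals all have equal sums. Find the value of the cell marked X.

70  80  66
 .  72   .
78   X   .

The 9 entries sum to 648, so each line sums to 648/3 = 216.
Column 1 needs 216; the known cells sum to 148, so (2,1) = 68.
Using column 2: 80 + 72 + ? → (3,2) = 216 − 152 = 64.

64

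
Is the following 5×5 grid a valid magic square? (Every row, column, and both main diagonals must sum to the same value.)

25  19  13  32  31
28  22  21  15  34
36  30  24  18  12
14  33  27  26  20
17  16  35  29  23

Yes

Row 1: 25 + 19 + 13 + 32 + 31 = 120.
Row 2: 28 + 22 + 21 + 15 + 34 = 120.
Row 3: 36 + 30 + 24 + 18 + 12 = 120.
Row 4: 14 + 33 + 27 + 26 + 20 = 120.
Row 5: 17 + 16 + 35 + 29 + 23 = 120.
Column 1: 25 + 28 + 36 + 14 + 17 = 120.
Column 2: 19 + 22 + 30 + 33 + 16 = 120.
Column 3: 13 + 21 + 24 + 27 + 35 = 120.
Column 4: 32 + 15 + 18 + 26 + 29 = 120.
Column 5: 31 + 34 + 12 + 20 + 23 = 120.
Main diagonal: 25 + 22 + 24 + 26 + 23 = 120.
Anti-diagonal: 31 + 15 + 24 + 33 + 17 = 120.
All lines sum to 120.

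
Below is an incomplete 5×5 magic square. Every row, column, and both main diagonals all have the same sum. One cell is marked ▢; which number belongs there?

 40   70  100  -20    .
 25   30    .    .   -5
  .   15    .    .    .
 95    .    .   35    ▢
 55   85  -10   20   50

Row 5 is complete and sums to 200; that is the magic constant.
Row 1: 40 + 70 + 100 + (-20) + ? = 200, so (1,5) = 10.
Column 1 needs 200; the known cells sum to 215, so (3,1) = -15.
Column 2 must total 200; the given cells sum to 200, so (4,2) = 0.
The remaining cell in main diagonal is (3,3) = 200 − 155 = 45.
From anti-diagonal, 200 − (10 + 45 + 0 + 55) gives (2,4) = 90.
From row 2, 200 − (25 + 30 + 90 + (-5)) gives (2,3) = 60.
Column 3 must total 200; the given cells sum to 195, so (4,3) = 5.
From column 4, 200 − (-20 + 90 + 35 + 20) gives (3,4) = 75.
Row 3 needs 200; the known cells sum to 120, so (3,5) = 80.
Row 4 needs 200; the known cells sum to 135, so (4,5) = 65.

65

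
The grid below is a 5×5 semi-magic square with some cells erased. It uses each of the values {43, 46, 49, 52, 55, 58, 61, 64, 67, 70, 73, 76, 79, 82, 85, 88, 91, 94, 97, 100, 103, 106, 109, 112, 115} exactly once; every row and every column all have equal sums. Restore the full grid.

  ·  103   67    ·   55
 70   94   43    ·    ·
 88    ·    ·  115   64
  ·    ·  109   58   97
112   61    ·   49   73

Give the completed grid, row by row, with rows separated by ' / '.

79 103 67 91 55 / 70 94 43 82 106 / 88 52 76 115 64 / 46 85 109 58 97 / 112 61 100 49 73

The 25 entries sum to 1975, so each line sums to 1975/5 = 395.
Row 5: 112 + 61 + 49 + 73 + ? = 395, so (5,3) = 100.
Column 3 needs 395; the known cells sum to 319, so (3,3) = 76.
Column 5 needs 395; the known cells sum to 289, so (2,5) = 106.
Row 2 must total 395; the given cells sum to 313, so (2,4) = 82.
From row 3, 395 − (88 + 76 + 115 + 64) gives (3,2) = 52.
Column 2 must total 395; the given cells sum to 310, so (4,2) = 85.
Using column 4: 82 + 115 + 58 + 49 + ? → (1,4) = 395 − 304 = 91.
The remaining cell in row 1 is (1,1) = 395 − 316 = 79.
The remaining cell in row 4 is (4,1) = 395 − 349 = 46.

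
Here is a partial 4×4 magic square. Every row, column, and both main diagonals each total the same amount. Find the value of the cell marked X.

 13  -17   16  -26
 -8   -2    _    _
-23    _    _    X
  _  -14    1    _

Row 1 is complete and sums to -14; that is the magic constant.
The remaining cell in column 1 is (4,1) = -14 − (-18) = 4.
Column 2 needs -14; the known cells sum to -33, so (3,2) = 19.
Using anti-diagonal: -26 + 19 + 4 + ? → (2,3) = -14 − (-3) = -11.
The remaining cell in row 2 is (2,4) = -14 − (-21) = 7.
From row 4, -14 − (4 + (-14) + 1) gives (4,4) = -5.
From column 3, -14 − (16 + (-11) + 1) gives (3,3) = -20.
From column 4, -14 − (-26 + 7 + (-5)) gives (3,4) = 10.

10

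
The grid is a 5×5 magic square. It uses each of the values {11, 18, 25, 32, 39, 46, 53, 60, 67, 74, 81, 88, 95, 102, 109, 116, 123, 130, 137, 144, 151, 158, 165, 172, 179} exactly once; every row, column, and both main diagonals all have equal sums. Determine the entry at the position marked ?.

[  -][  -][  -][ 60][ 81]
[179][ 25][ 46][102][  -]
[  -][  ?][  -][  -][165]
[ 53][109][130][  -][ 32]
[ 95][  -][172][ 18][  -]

The 25 entries sum to 2375, so each line sums to 2375/5 = 475.
Row 2 must total 475; the given cells sum to 352, so (2,5) = 123.
Row 4 needs 475; the known cells sum to 324, so (4,4) = 151.
Using column 4: 60 + 102 + 151 + 18 + ? → (3,4) = 475 − 331 = 144.
Using column 5: 81 + 123 + 165 + 32 + ? → (5,5) = 475 − 401 = 74.
The remaining cell in anti-diagonal is (3,3) = 475 − 387 = 88.
Row 5 must total 475; the given cells sum to 359, so (5,2) = 116.
Column 3 must total 475; the given cells sum to 436, so (1,3) = 39.
Main diagonal must total 475; the given cells sum to 338, so (1,1) = 137.
Row 1 needs 475; the known cells sum to 317, so (1,2) = 158.
From column 1, 475 − (137 + 179 + 53 + 95) gives (3,1) = 11.
Column 2: 158 + 25 + 109 + 116 + ? = 475, so (3,2) = 67.

67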